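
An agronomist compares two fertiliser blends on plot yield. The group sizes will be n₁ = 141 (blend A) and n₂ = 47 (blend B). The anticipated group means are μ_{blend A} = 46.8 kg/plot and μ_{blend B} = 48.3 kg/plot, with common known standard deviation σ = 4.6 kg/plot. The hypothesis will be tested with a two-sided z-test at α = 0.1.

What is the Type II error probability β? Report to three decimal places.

β ≈ 0.385

Standardized effect: d = |μ_{blend A} − μ_{blend B}| / σ = |46.8 − 48.3| / 4.6 = 0.3261
Noncentrality parameter: δ = d / √(1/n₁ + 1/n₂) = 0.3261 / √(1/141 + 1/47) = 1.9360
Critical value for a two-sided test at α = 0.1: z_{α/2} = 1.645.
Power = Φ(δ − 1.645) + Φ(−δ − 1.645) = Φ(0.291) + Φ(-3.581) = 0.6145 + 0.0002 = 0.6147.
Type II error: β = 1 − power = 1 − 0.6147 = 0.3853.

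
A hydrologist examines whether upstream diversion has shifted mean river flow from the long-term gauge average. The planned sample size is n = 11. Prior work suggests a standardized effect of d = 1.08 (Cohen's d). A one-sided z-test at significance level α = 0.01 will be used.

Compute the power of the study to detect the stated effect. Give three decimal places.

Noncentrality parameter: δ = d·√n = 1.08 × √11 = 3.5820
One-sided α = 0.01 → critical value z_{0.01} = 2.326.
Power = Φ(δ − 2.326) = Φ(1.256) = 0.8954.

Power ≈ 0.895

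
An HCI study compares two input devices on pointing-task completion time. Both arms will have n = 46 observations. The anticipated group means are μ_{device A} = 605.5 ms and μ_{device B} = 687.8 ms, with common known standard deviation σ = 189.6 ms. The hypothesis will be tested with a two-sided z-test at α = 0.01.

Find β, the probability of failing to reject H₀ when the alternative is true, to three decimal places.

Standardized effect: d = |μ_{device A} − μ_{device B}| / σ = |605.5 − 687.8| / 189.6 = 0.4341
Noncentrality parameter: λ = d·√(n/2) = 0.4341 × √(46/2) = 2.0817
Critical value for a two-sided test at α = 0.01: z_{α/2} = 2.576.
Power = Φ(λ − 2.576) + Φ(−λ − 2.576) = Φ(-0.494) + Φ(-4.658) = 0.3106 + 0.0000 = 0.3106.
Type II error: β = 1 − power = 1 − 0.3106 = 0.6894.

β ≈ 0.689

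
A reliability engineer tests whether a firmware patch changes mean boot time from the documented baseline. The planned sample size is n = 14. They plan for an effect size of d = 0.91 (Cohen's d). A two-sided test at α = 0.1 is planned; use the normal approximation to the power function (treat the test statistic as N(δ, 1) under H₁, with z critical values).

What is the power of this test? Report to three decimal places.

Power ≈ 0.961

Noncentrality parameter: δ = d·√n = 0.91 × √14 = 3.4049
Critical value for a two-sided test at α = 0.1: z_{α/2} = 1.645.
Power = Φ(δ − 1.645) + Φ(−δ − 1.645) = Φ(1.760) + Φ(-5.050) = 0.9608 + 0.0000 = 0.9608.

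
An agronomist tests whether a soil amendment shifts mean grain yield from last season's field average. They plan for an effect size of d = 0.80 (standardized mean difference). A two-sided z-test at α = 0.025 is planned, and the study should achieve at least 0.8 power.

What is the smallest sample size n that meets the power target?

n = 15

For power 0.8 need Φ(δ − z_{0.0125}) = 0.8, so δ = z_{0.0125} + z_{0.20} = 2.241 + 0.842 = 3.083.
(Ignoring the negligible lower-tail rejection probability gives the usual closed-form inversion.)
δ = d·√n ⇒ n = (δ/d)² = (3.083 / 0.80)² = 14.85.
Rounding up, n = 15.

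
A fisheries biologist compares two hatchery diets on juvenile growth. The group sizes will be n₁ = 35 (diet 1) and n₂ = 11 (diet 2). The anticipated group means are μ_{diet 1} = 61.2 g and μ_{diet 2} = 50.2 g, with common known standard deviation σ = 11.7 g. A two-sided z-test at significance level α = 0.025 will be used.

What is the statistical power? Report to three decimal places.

Power ≈ 0.684

Standardized effect: d = |μ_{diet 1} − μ_{diet 2}| / σ = |61.2 − 50.2| / 11.7 = 0.9402
Noncentrality parameter: δ = d / √(1/n₁ + 1/n₂) = 0.9402 / √(1/35 + 1/11) = 2.7199
Critical value for a two-sided test at α = 0.025: z_{α/2} = 2.241.
Power = Φ(δ − 2.241) + Φ(−δ − 2.241) = Φ(0.479) + Φ(-4.961) = 0.6839 + 0.0000 = 0.6839.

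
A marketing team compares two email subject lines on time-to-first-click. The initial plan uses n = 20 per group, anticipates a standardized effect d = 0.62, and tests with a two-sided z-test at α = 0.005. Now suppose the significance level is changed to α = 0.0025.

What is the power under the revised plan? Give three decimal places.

δ = d·√(n/2) = 0.62 × √(20/2) = 1.9606 (unchanged). New critical value: z_{0.0013} = 3.023.
Revised power = Φ(δ − 3.023) + Φ(−δ − 3.023) = Φ(-1.063) + Φ(-4.984) = 0.1440 + 0.0000 = 0.1440.

Power ≈ 0.144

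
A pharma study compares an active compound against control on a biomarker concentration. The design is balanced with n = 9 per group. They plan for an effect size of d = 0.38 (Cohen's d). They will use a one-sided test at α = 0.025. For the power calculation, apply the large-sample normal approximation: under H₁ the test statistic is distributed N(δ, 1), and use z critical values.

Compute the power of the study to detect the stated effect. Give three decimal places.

Power ≈ 0.124

Noncentrality parameter: δ = d·√(n/2) = 0.38 × √(9/2) = 0.8061
Critical value for a one-sided test at α = 0.025: z_α = 1.960.
Power = P(Z > 1.960 − δ) = Φ(-1.154) = 0.1243.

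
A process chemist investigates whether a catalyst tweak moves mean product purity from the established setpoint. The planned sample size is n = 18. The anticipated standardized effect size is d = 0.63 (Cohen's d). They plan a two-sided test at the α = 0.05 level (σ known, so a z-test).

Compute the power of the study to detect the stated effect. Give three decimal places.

Noncentrality parameter: δ = d·√n = 0.63 × √18 = 2.6729
Critical value for a two-sided test at α = 0.05: z_{α/2} = 1.960.
Power = Φ(δ − 1.960) + Φ(−δ − 1.960) = Φ(0.713) + Φ(-4.633) = 0.7620 + 0.0000 = 0.7620.

Power ≈ 0.762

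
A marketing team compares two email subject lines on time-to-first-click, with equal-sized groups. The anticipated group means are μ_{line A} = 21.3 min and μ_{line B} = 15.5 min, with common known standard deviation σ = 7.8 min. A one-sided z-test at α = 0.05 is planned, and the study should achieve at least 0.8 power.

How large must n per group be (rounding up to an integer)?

Standardized effect: d = |μ_{line A} − μ_{line B}| / σ = |21.3 − 15.5| / 7.8 = 0.7436
Set Φ(δ − 1.645) = 0.8; then δ − 1.645 = Φ⁻¹(0.8) = 0.842, giving δ = 2.486.
δ = d·√(n/2) ⇒ n = 2(δ/d)² = 2 × (2.486 / 0.7436)² = 22.36.
Round up to the next whole unit.

n = 23 per group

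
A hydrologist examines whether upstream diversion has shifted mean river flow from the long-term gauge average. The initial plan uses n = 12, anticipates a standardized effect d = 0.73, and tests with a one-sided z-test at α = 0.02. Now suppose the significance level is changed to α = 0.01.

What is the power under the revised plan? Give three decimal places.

δ = d·√n = 0.73 × √12 = 2.5288 (unchanged). New critical value: z_{0.01} = 2.326.
Revised power = Φ(δ − 2.326) = Φ(0.202) = 0.5802.

Power ≈ 0.580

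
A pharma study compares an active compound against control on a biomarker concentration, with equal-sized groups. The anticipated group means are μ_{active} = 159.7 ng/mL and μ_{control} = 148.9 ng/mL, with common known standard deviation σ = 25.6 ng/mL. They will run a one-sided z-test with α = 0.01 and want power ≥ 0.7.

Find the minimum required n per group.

n = 92 per group

Standardized effect: d = |μ_{active} − μ_{control}| / σ = |159.7 − 148.9| / 25.6 = 0.4219
Set Φ(δ − 2.326) = 0.7; then δ − 2.326 = Φ⁻¹(0.7) = 0.524, giving δ = 2.851.
δ = d·√(n/2) ⇒ n = 2(δ/d)² = 2 × (2.851 / 0.4219)² = 91.32.
Rounding up, n = 92 per group.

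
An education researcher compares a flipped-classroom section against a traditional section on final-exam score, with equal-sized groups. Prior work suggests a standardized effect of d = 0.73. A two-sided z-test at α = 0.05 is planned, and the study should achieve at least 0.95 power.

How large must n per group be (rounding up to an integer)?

Set Φ(δ − 1.960) = 0.95; then δ − 1.960 = Φ⁻¹(0.95) = 1.645, giving δ = 3.605.
(Ignoring the negligible lower-tail rejection probability gives the usual closed-form inversion.)
δ = d·√(n/2) ⇒ n = 2(δ/d)² = 2 × (3.605 / 0.73)² = 48.77.
Round up to the next whole unit.

n = 49 per group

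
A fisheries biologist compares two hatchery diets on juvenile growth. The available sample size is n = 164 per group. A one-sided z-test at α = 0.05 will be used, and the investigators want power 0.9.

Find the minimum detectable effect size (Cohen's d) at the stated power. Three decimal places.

Need Φ(δ − 1.645) = 0.9, so δ = 1.645 + 1.282 = 2.926.
δ = d·√(n/2) ⇒ d = δ/√(n/2) = 2.926/√(164/2) = 0.3232.

d ≈ 0.323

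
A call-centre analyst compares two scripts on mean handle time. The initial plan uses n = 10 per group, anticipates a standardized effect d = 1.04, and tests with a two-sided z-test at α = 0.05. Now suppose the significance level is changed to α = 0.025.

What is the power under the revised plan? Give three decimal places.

Power ≈ 0.534

δ = d·√(n/2) = 1.04 × √(10/2) = 2.3255 (unchanged). New critical value: z_{0.0125} = 2.241.
Revised power = Φ(δ − 2.241) + Φ(−δ − 2.241) = Φ(0.084) + Φ(-4.567) = 0.5335 + 0.0000 = 0.5335.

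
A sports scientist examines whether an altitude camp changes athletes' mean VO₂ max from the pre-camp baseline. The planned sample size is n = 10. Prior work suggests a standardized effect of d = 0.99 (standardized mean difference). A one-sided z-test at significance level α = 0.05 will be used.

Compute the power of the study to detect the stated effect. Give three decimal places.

Noncentrality parameter: δ = d·√n = 0.99 × √10 = 3.1307
Critical value for a one-sided test at α = 0.05: z_α = 1.645.
Power = Φ(δ − 1.645) = Φ(1.486) = 0.9313.

Power ≈ 0.931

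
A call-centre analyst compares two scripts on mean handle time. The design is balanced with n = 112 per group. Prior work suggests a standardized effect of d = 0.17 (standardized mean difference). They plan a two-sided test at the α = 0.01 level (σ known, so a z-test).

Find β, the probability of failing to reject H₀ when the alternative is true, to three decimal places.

β ≈ 0.904

Noncentrality parameter: δ = d·√(n/2) = 0.17 × √(112/2) = 1.2722
Two-sided α = 0.01 → critical value z_{0.005} = 2.576.
Power = Φ(δ − 2.576) + Φ(−δ − 2.576) = Φ(-1.304) + Φ(-3.848) = 0.0962 + 0.0001 = 0.0962.
Type II error: β = 1 − power = 1 − 0.0962 = 0.9038.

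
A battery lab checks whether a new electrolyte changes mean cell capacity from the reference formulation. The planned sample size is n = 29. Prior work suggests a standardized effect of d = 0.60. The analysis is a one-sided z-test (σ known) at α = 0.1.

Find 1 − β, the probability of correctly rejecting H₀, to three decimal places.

Power ≈ 0.974

Noncentrality parameter: δ = d·√n = 0.60 × √29 = 3.2311
Critical value for a one-sided test at α = 0.1: z_α = 1.282.
Power = Φ(δ − 1.282) = Φ(1.950) = 0.9744.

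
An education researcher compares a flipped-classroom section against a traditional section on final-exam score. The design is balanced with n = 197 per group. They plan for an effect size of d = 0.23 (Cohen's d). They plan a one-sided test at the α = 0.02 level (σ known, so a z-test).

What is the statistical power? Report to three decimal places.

Noncentrality parameter: δ = d·√(n/2) = 0.23 × √(197/2) = 2.2827
Critical value for a one-sided test at α = 0.02: z_α = 2.054.
Power = P(Z > 2.054 − δ) = Φ(0.229) = 0.5905.

Power ≈ 0.591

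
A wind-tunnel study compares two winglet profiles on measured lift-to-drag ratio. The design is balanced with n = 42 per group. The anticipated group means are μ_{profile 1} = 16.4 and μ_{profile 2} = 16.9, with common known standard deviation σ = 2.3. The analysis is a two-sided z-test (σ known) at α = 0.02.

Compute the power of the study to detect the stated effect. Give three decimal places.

Power ≈ 0.092

Standardized effect: d = |μ_{profile 1} − μ_{profile 2}| / σ = |16.4 − 16.9| / 2.3 = 0.2174
Noncentrality parameter: δ = d·√(n/2) = 0.2174 × √(42/2) = 0.9962
Critical value for a two-sided test at α = 0.02: z_{α/2} = 2.326.
Power = Φ(δ − 2.326) + Φ(−δ − 2.326) = Φ(-1.330) + Φ(-3.323) = 0.0917 + 0.0004 = 0.0922.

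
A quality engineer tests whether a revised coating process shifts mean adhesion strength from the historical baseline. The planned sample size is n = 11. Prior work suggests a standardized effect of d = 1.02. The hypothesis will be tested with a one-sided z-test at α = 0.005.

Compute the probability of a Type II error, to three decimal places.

Noncentrality parameter: δ = d·√n = 1.02 × √11 = 3.3830
Critical value for a one-sided test at α = 0.005: z_α = 2.576.
Power = Φ(δ − 2.576) = Φ(0.807) = 0.7902.
Type II error: β = 1 − power = 1 − 0.7902 = 0.2098.

β ≈ 0.210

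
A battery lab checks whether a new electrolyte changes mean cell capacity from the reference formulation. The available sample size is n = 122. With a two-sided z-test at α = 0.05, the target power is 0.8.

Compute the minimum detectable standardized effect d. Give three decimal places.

Need Φ(δ − 1.960) = 0.8, so δ = 1.960 + 0.842 = 2.802.
(Lower-tail contribution to power is negligible for δ > 0.)
δ = d·√n ⇒ d = δ/√n = 2.802/√122 = 0.2536.

d ≈ 0.254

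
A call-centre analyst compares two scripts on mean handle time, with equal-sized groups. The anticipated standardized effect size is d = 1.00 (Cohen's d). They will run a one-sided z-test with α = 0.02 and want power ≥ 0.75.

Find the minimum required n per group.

n = 15 per group

Set Φ(δ − 2.054) = 0.75; then δ − 2.054 = Φ⁻¹(0.75) = 0.674, giving δ = 2.728.
δ = d·√(n/2) ⇒ n = 2(δ/d)² = 2 × (2.728 / 1.00)² = 14.89.
Round up to the next whole unit.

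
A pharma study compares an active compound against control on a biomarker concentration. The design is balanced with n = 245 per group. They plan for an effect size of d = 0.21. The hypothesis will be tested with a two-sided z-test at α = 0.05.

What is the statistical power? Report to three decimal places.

Noncentrality parameter: δ = d·√(n/2) = 0.21 × √(245/2) = 2.3243
Critical value for a two-sided test at α = 0.05: z_{α/2} = 1.960.
Power = Φ(δ − 1.960) + Φ(−δ − 1.960) = Φ(0.364) + Φ(-4.284) = 0.6422 + 0.0000 = 0.6422.

Power ≈ 0.642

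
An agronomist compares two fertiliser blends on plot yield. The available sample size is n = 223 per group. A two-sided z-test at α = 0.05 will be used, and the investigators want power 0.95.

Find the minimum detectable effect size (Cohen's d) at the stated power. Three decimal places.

d ≈ 0.341

Required noncentrality: δ = z_{0.025} + z_{0.05} = 1.960 + 1.645 = 3.605.
(Lower-tail contribution to power is negligible for δ > 0.)
δ = d·√(n/2) ⇒ d = δ/√(n/2) = 3.605/√(223/2) = 0.3414.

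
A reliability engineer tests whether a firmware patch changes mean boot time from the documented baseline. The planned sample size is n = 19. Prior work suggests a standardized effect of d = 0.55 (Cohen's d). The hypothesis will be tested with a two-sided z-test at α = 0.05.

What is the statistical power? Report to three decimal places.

Power ≈ 0.669

Noncentrality parameter: δ = d·√n = 0.55 × √19 = 2.3974
Two-sided α = 0.05 → critical value z_{0.025} = 1.960.
Power = Φ(δ − 1.960) + Φ(−δ − 1.960) = Φ(0.437) + Φ(-4.357) = 0.6691 + 0.0000 = 0.6691.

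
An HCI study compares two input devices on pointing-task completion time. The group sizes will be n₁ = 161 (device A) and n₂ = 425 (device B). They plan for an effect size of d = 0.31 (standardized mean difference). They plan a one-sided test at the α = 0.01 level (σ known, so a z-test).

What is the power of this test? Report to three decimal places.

Power ≈ 0.847

Noncentrality parameter: δ = d / √(1/n₁ + 1/n₂) = 0.31 / √(1/161 + 1/425) = 3.3498
One-sided α = 0.01 → critical value z_{0.01} = 2.326.
Power = Φ(δ − 2.326) = Φ(1.023) = 0.8470.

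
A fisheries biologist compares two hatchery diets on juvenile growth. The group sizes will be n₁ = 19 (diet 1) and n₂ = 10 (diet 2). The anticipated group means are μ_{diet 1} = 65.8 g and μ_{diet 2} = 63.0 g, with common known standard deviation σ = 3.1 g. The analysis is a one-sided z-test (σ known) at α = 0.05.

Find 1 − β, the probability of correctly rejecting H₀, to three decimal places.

Power ≈ 0.748

Standardized effect: d = |μ_{diet 1} − μ_{diet 2}| / σ = |65.8 − 63.0| / 3.1 = 0.9032
Noncentrality parameter: δ = d / √(1/n₁ + 1/n₂) = 0.9032 / √(1/19 + 1/10) = 2.3119
One-sided α = 0.05 → critical value z_{0.05} = 1.645.
Power = P(Z > 1.645 − δ) = Φ(0.667) = 0.7476.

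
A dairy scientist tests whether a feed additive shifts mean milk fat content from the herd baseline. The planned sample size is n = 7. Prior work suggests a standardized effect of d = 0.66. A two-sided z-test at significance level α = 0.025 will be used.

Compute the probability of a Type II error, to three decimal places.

Noncentrality parameter: δ = d·√n = 0.66 × √7 = 1.7462
Critical value for a two-sided test at α = 0.025: z_{α/2} = 2.241.
Power = Φ(δ − 2.241) + Φ(−δ − 2.241) = Φ(-0.495) + Φ(-3.988) = 0.3102 + 0.0000 = 0.3103.
Type II error: β = 1 − power = 1 − 0.3103 = 0.6897.

β ≈ 0.690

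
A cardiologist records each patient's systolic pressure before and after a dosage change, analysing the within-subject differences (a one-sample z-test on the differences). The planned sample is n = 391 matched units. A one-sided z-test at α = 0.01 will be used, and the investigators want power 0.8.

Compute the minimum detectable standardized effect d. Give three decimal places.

Required noncentrality: δ = z_{0.01} + z_{0.20} = 2.326 + 0.842 = 3.168.
δ = d·√n ⇒ d = δ/√n = 3.168/√391 = 0.1602.

d ≈ 0.160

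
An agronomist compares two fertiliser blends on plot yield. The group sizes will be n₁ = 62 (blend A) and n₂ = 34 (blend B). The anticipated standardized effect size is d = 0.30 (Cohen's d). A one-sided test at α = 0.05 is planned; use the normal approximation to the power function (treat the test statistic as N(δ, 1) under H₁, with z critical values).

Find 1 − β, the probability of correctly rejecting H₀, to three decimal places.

Power ≈ 0.406

Noncentrality parameter: λ = d / √(1/n₁ + 1/n₂) = 0.30 / √(1/62 + 1/34) = 1.4058
Critical value for a one-sided test at α = 0.05: z_α = 1.645.
Power = P(Z > 1.645 − λ) = Φ(-0.239) = 0.4055.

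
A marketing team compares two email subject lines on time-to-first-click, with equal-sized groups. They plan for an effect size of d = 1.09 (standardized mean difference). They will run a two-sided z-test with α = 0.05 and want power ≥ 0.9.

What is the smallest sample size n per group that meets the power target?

Set Φ(δ − 1.960) = 0.9; then δ − 1.960 = Φ⁻¹(0.9) = 1.282, giving δ = 3.242.
(The Φ(−δ − z_{α/2}) term is vanishingly small for δ > 0 and is dropped in the standard sample-size formula.)
δ = d·√(n/2) ⇒ n = 2(δ/d)² = 2 × (3.242 / 1.09)² = 17.69.
Rounding up, n = 18 per group.

n = 18 per group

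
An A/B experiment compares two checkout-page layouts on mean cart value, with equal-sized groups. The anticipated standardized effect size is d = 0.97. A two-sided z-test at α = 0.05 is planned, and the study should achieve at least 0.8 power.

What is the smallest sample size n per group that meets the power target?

Set Φ(δ − 1.960) = 0.8; then δ − 1.960 = Φ⁻¹(0.8) = 0.842, giving δ = 2.802.
(The Φ(−δ − z_{α/2}) term is vanishingly small for δ > 0 and is dropped in the standard sample-size formula.)
δ = d·√(n/2) ⇒ n = 2(δ/d)² = 2 × (2.802 / 0.97)² = 16.68.
Rounding up, n = 17 per group.

n = 17 per group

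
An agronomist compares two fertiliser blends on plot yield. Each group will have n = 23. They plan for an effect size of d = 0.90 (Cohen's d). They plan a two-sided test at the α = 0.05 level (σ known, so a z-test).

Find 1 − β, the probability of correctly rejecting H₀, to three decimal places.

Noncentrality parameter: δ = d·√(n/2) = 0.90 × √(23/2) = 3.0520
Two-sided α = 0.05 → critical value z_{0.025} = 1.960.
Power = Φ(δ − 1.960) + Φ(−δ − 1.960) = Φ(1.092) + Φ(-5.012) = 0.8626 + 0.0000 = 0.8626.

Power ≈ 0.863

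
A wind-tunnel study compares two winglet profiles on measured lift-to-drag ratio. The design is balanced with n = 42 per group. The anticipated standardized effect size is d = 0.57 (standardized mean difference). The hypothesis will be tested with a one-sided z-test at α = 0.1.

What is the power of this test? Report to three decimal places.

Power ≈ 0.908

Noncentrality parameter: δ = d·√(n/2) = 0.57 × √(42/2) = 2.6121
Critical value for a one-sided test at α = 0.1: z_α = 1.282.
Power = Φ(δ − 1.282) = Φ(1.331) = 0.9083.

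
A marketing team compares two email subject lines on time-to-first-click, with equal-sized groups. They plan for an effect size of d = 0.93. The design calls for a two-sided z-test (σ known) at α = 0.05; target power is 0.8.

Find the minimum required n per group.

n = 19 per group

For power 0.8 need Φ(δ − z_{0.025}) = 0.8, so δ = z_{0.025} + z_{0.20} = 1.960 + 0.842 = 2.802.
(Ignoring the negligible lower-tail rejection probability gives the usual closed-form inversion.)
δ = d·√(n/2) ⇒ n = 2(δ/d)² = 2 × (2.802 / 0.93)² = 18.15.
Rounding up, n = 19 per group.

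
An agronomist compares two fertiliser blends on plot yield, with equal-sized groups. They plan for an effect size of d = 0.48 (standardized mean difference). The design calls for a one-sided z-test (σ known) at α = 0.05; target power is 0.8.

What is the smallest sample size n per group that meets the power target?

n = 54 per group

For power 0.8 need Φ(δ − z_{0.05}) = 0.8, so δ = z_{0.05} + z_{0.20} = 1.645 + 0.842 = 2.486.
δ = d·√(n/2) ⇒ n = 2(δ/d)² = 2 × (2.486 / 0.48)² = 53.67.
Round up to the next whole unit.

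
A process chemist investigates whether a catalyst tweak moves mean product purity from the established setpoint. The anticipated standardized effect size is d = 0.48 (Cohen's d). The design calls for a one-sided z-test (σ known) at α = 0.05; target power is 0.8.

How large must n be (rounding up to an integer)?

n = 27

For power 0.8 need Φ(δ − z_{0.05}) = 0.8, so δ = z_{0.05} + z_{0.20} = 1.645 + 0.842 = 2.486.
δ = d·√n ⇒ n = (δ/d)² = (2.486 / 0.48)² = 26.83.
Rounding up, n = 27.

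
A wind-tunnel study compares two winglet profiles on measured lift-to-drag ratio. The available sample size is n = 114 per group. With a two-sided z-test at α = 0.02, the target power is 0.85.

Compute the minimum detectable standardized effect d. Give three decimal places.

Need Φ(δ − 2.326) = 0.85, so δ = 2.326 + 1.036 = 3.363.
(The second rejection-region term Φ(−δ − z_{α/2}) is negligible and dropped.)
δ = d·√(n/2) ⇒ d = δ/√(n/2) = 3.363/√(114/2) = 0.4454.

d ≈ 0.445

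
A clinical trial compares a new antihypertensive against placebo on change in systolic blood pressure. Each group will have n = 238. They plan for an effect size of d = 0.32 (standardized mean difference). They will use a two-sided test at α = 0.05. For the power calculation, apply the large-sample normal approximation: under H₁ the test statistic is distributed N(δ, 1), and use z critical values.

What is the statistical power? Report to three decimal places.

Noncentrality parameter: δ = d·√(n/2) = 0.32 × √(238/2) = 3.4908
Critical value for a two-sided test at α = 0.05: z_{α/2} = 1.960.
Power = Φ(δ − 1.960) + Φ(−δ − 1.960) = Φ(1.531) + Φ(-5.451) = 0.9371 + 0.0000 = 0.9371.

Power ≈ 0.937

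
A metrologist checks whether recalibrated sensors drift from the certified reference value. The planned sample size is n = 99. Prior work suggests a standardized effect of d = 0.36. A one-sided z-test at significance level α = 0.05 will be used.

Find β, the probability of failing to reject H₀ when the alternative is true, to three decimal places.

β ≈ 0.026

Noncentrality parameter: δ = d·√n = 0.36 × √99 = 3.5820
Critical value for a one-sided test at α = 0.05: z_α = 1.645.
Power = Φ(δ − 1.645) = Φ(1.937) = 0.9736.
Type II error: β = 1 − power = 1 − 0.9736 = 0.0264.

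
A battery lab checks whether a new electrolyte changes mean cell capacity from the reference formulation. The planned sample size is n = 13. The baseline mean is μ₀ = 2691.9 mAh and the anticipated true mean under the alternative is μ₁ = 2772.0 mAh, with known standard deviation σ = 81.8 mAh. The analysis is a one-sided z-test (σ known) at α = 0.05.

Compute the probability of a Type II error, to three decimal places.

β ≈ 0.030

Standardized effect: d = |μ₁ − μ₀| / σ = |2772.0 − 2691.9| / 81.8 = 0.9792
Noncentrality parameter: δ = d·√n = 0.9792 × √13 = 3.5306
One-sided α = 0.05 → critical value z_{0.05} = 1.645.
Power = P(Z > 1.645 − δ) = Φ(1.886) = 0.9703.
Type II error: β = 1 − power = 1 − 0.9703 = 0.0297.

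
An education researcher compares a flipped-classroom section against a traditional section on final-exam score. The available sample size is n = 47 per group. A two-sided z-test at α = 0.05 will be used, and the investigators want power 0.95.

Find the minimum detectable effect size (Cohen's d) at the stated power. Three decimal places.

d ≈ 0.744

Required noncentrality: δ = z_{0.025} + z_{0.05} = 1.960 + 1.645 = 3.605.
(Lower-tail contribution to power is negligible for δ > 0.)
δ = d·√(n/2) ⇒ d = δ/√(n/2) = 3.605/√(47/2) = 0.7436.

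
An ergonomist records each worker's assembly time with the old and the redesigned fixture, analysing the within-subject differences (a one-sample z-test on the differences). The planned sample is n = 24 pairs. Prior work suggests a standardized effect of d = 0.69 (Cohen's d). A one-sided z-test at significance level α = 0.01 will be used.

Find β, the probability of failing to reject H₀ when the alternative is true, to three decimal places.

Noncentrality parameter: δ = d·√n = 0.69 × √24 = 3.3803
Critical value for a one-sided test at α = 0.01: z_α = 2.326.
Power = P(Z > 2.326 − δ) = Φ(1.054) = 0.8540.
Type II error: β = 1 − power = 1 − 0.8540 = 0.1460.

β ≈ 0.146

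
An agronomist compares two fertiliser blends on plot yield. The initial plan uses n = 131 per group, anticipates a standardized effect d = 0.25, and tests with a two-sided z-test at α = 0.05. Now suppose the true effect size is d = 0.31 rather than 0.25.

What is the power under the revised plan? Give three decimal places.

With d = 0.31: δ = d·√(n/2) = 0.31 × √(131/2) = 2.5089. Critical value z_{0.025} = 1.960.
Revised power = Φ(δ − 1.960) + Φ(−δ − 1.960) = Φ(0.549) + Φ(-4.469) = 0.7085 + 0.0000 = 0.7085.

Power ≈ 0.708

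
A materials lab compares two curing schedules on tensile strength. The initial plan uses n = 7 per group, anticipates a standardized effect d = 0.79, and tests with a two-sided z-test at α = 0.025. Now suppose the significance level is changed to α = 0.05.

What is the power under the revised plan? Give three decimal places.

Power ≈ 0.315

δ = d·√(n/2) = 0.79 × √(7/2) = 1.4780 (unchanged). New critical value: z_{0.025} = 1.960.
Revised power = Φ(δ − 1.960) + Φ(−δ − 1.960) = Φ(-0.482) + Φ(-3.438) = 0.3149 + 0.0003 = 0.3152.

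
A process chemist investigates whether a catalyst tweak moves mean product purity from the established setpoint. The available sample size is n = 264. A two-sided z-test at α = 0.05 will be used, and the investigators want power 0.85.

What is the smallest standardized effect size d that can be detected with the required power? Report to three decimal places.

d ≈ 0.184

Required noncentrality: δ = z_{0.025} + z_{0.15} = 1.960 + 1.036 = 2.996.
(Lower-tail contribution to power is negligible for δ > 0.)
δ = d·√n ⇒ d = δ/√n = 2.996/√264 = 0.1844.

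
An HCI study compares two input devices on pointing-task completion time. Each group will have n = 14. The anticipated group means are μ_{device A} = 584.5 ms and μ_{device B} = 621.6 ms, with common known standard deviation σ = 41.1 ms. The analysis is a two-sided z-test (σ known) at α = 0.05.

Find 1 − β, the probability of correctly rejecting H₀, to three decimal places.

Standardized effect: d = |μ_{device A} − μ_{device B}| / σ = |584.5 − 621.6| / 41.1 = 0.9027
Noncentrality parameter: δ = d·√(n/2) = 0.9027 × √(14/2) = 2.3883
Critical value for a two-sided test at α = 0.05: z_{α/2} = 1.960.
Power = Φ(δ − 1.960) + Φ(−δ − 1.960) = Φ(0.428) + Φ(-4.348) = 0.6658 + 0.0000 = 0.6658.

Power ≈ 0.666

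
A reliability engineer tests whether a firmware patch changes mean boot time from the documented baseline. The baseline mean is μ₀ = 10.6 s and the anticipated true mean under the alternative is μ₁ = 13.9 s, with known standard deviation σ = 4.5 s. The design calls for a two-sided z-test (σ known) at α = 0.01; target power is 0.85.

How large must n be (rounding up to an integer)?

n = 25

Standardized effect: d = |μ₁ − μ₀| / σ = |13.9 − 10.6| / 4.5 = 0.7333
For power 0.85 need Φ(δ − z_{0.005}) = 0.85, so δ = z_{0.005} + z_{0.15} = 2.576 + 1.036 = 3.612.
(For δ > 0 the lower-tail rejection region contributes negligibly to power, so the one-term inversion is standard.)
δ = d·√n ⇒ n = (δ/d)² = (3.612 / 0.7333)² = 24.26.
Rounding up, n = 25.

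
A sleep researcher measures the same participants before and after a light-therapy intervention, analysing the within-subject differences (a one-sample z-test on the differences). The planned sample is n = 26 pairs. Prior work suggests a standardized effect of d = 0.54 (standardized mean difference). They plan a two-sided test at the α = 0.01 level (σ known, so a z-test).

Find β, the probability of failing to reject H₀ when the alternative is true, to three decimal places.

Noncentrality parameter: δ = d·√n = 0.54 × √26 = 2.7535
Critical value for a two-sided test at α = 0.01: z_{α/2} = 2.576.
Power = Φ(δ − 2.576) + Φ(−δ − 2.576) = Φ(0.178) + Φ(-5.329) = 0.5705 + 0.0000 = 0.5705.
Type II error: β = 1 − power = 1 − 0.5705 = 0.4295.

β ≈ 0.430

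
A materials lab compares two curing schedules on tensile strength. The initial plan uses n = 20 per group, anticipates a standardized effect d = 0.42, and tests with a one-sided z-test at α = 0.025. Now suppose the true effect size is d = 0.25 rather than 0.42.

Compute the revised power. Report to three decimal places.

Power ≈ 0.121

With d = 0.25: δ = d·√(n/2) = 0.25 × √(20/2) = 0.7906. Critical value z_{0.025} = 1.960.
Revised power = Φ(δ − 1.960) = Φ(-1.169) = 0.1211.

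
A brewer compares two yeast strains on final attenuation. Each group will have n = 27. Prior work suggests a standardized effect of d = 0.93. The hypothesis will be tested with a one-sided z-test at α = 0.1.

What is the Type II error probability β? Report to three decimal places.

Noncentrality parameter: δ = d·√(n/2) = 0.93 × √(27/2) = 3.4170
Critical value for a one-sided test at α = 0.1: z_α = 1.282.
Power = Φ(δ − 1.282) = Φ(2.135) = 0.9836.
Type II error: β = 1 − power = 1 − 0.9836 = 0.0164.

β ≈ 0.016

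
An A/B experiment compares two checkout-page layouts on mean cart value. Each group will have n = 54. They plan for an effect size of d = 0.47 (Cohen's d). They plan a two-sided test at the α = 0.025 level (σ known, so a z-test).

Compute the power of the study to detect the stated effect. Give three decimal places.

Noncentrality parameter: δ = d·√(n/2) = 0.47 × √(54/2) = 2.4422
Critical value for a two-sided test at α = 0.025: z_{α/2} = 2.241.
Power = Φ(δ − 2.241) + Φ(−δ − 2.241) = Φ(0.201) + Φ(-4.684) = 0.5796 + 0.0000 = 0.5796.

Power ≈ 0.580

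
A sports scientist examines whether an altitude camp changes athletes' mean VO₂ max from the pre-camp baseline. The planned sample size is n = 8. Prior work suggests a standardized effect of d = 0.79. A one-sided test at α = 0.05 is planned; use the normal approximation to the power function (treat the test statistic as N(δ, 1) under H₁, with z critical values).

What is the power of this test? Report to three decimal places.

Noncentrality parameter: δ = d·√n = 0.79 × √8 = 2.2345
One-sided α = 0.05 → critical value z_{0.05} = 1.645.
Power = Φ(δ − 1.645) = Φ(0.590) = 0.7223.

Power ≈ 0.722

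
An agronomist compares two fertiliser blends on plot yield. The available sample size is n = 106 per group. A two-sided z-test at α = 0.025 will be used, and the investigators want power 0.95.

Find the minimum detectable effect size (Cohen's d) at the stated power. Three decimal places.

Required noncentrality: δ = z_{0.0125} + z_{0.05} = 2.241 + 1.645 = 3.886.
(The second rejection-region term Φ(−δ − z_{α/2}) is negligible and dropped.)
δ = d·√(n/2) ⇒ d = δ/√(n/2) = 3.886/√(106/2) = 0.5338.

d ≈ 0.534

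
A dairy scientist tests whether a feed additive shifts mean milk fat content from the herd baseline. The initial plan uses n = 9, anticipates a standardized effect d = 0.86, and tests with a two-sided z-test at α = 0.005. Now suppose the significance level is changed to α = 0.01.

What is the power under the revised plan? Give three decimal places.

Power ≈ 0.502

δ = d·√n = 0.86 × √9 = 2.5800 (unchanged). New critical value: z_{0.005} = 2.576.
Revised power = Φ(δ − 2.576) + Φ(−δ − 2.576) = Φ(0.004) + Φ(-5.156) = 0.5017 + 0.0000 = 0.5017.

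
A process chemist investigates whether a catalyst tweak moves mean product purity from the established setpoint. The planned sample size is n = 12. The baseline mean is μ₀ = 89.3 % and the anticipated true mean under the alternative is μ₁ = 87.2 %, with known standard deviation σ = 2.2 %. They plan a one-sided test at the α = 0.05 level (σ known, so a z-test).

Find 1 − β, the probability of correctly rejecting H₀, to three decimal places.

Power ≈ 0.952

Standardized effect: d = |μ₁ − μ₀| / σ = |87.2 − 89.3| / 2.2 = 0.9545
Noncentrality parameter: λ = d·√n = 0.9545 × √12 = 3.3066
Critical value for a one-sided test at α = 0.05: z_α = 1.645.
Power = P(Z > 1.645 − λ) = Φ(1.662) = 0.9517.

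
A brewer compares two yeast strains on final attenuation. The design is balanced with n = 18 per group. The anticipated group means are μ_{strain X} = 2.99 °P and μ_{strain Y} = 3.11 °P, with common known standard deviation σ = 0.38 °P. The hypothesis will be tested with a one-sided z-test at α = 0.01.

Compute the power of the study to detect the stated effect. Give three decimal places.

Standardized effect: d = |μ_{strain X} − μ_{strain Y}| / σ = |2.99 − 3.11| / 0.38 = 0.3158
Noncentrality parameter: δ = d·√(n/2) = 0.3158 × √(18/2) = 0.9474
Critical value for a one-sided test at α = 0.01: z_α = 2.326.
Power = Φ(δ − 2.326) = Φ(-1.379) = 0.0840.

Power ≈ 0.084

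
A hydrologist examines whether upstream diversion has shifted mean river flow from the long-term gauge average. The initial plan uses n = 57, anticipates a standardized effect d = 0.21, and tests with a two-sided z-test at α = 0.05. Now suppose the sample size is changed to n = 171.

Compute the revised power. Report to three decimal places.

With n = 171: δ = d·√n = 0.21 × √171 = 2.7461. Critical value z_{0.025} = 1.960.
Revised power = Φ(δ − 1.960) + Φ(−δ − 1.960) = Φ(0.786) + Φ(-4.706) = 0.7841 + 0.0000 = 0.7841.

Power ≈ 0.784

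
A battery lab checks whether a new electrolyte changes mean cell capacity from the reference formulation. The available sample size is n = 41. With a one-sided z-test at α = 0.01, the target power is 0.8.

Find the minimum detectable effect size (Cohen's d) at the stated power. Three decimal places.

d ≈ 0.495

Required noncentrality: δ = z_{0.01} + z_{0.20} = 2.326 + 0.842 = 3.168.
δ = d·√n ⇒ d = δ/√n = 3.168/√41 = 0.4948.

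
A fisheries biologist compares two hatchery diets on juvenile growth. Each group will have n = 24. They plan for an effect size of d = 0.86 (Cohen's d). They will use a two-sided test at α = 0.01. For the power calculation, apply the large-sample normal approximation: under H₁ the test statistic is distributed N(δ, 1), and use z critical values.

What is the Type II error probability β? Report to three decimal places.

β ≈ 0.343

Noncentrality parameter: δ = d·√(n/2) = 0.86 × √(24/2) = 2.9791
Critical value for a two-sided test at α = 0.01: z_{α/2} = 2.576.
Power = Φ(δ − 2.576) + Φ(−δ − 2.576) = Φ(0.403) + Φ(-5.555) = 0.6566 + 0.0000 = 0.6566.
Type II error: β = 1 − power = 1 − 0.6566 = 0.3434.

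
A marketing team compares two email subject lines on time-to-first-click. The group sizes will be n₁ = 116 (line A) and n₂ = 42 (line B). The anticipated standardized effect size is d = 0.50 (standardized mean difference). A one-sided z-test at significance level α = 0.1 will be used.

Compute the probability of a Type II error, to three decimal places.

Noncentrality parameter: δ = d / √(1/n₁ + 1/n₂) = 0.50 / √(1/116 + 1/42) = 2.7765
One-sided α = 0.1 → critical value z_{0.1} = 1.282.
Power = P(Z > 1.282 − δ) = Φ(1.495) = 0.9325.
Type II error: β = 1 − power = 1 − 0.9325 = 0.0675.

β ≈ 0.067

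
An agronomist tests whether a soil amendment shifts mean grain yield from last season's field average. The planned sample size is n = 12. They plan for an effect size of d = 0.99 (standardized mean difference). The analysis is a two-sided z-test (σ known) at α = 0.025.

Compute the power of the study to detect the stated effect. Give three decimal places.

Power ≈ 0.883

Noncentrality parameter: δ = d·√n = 0.99 × √12 = 3.4295
Critical value for a two-sided test at α = 0.025: z_{α/2} = 2.241.
Power = Φ(δ − 2.241) + Φ(−δ − 2.241) = Φ(1.188) + Φ(-5.671) = 0.8826 + 0.0000 = 0.8826.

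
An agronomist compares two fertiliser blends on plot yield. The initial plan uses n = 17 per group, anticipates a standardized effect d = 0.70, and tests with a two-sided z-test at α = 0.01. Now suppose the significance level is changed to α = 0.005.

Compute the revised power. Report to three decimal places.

δ = d·√(n/2) = 0.70 × √(17/2) = 2.0408 (unchanged). New critical value: z_{0.0025} = 2.807.
Revised power = Φ(δ − 2.807) + Φ(−δ − 2.807) = Φ(-0.766) + Φ(-4.848) = 0.2218 + 0.0000 = 0.2218.

Power ≈ 0.222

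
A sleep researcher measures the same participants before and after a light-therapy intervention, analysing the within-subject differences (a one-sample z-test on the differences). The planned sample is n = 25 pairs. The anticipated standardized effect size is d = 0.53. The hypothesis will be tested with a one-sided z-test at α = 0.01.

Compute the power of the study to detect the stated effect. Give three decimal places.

Power ≈ 0.627

Noncentrality parameter: δ = d·√n = 0.53 × √25 = 2.6500
One-sided α = 0.01 → critical value z_{0.01} = 2.326.
Power = P(Z > 2.326 − δ) = Φ(0.324) = 0.6269.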